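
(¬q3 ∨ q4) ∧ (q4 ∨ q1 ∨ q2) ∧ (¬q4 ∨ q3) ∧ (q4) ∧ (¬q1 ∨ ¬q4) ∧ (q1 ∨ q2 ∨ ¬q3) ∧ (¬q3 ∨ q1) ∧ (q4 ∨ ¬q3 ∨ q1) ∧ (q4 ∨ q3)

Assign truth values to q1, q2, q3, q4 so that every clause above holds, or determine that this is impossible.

From the singleton clause (q4), q4 = True.
From the singleton clause (q3), q3 = True.
From the singleton clause (¬q1), q1 = False.
Now (q1) is unsatisfied and unit — conflict.

UNSATISFIABLE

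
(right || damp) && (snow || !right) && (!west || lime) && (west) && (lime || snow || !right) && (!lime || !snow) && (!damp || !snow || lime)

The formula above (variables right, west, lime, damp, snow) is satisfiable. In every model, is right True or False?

False

Suppose right = true.
The clause (snow) is unit, so snow = true.
The clause (west) is unit, so west = true.
The clause (lime) is unit, so lime = true.
That conflicts with the unit clause (!lime).
So every satisfying assignment has right = False.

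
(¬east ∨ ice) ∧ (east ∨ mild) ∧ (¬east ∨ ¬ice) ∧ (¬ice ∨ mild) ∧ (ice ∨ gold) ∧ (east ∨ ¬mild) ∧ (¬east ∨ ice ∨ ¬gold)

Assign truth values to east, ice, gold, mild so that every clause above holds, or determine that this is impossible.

UNSATISFIABLE

Branch on east: set east = False.
From the singleton clause (mild), mild = True.
That conflicts with the unit clause (¬mild).
So east must be the other value — set east = True.
From the singleton clause (ice), ice = True.
That conflicts with the unit clause (¬ice).
Neither east = True nor east = False works.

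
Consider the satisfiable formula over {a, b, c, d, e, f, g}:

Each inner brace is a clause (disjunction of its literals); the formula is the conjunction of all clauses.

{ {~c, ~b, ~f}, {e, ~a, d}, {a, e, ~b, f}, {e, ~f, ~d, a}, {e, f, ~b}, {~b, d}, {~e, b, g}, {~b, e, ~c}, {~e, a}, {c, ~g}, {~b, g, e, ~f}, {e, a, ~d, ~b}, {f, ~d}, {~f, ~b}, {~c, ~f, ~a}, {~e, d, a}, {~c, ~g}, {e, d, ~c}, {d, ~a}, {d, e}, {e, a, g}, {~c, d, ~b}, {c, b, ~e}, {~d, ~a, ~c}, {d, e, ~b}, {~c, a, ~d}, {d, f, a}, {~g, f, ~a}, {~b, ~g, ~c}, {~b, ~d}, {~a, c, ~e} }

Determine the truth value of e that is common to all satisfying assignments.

Suppose e = 1.
The clause (a) is unit, so a = 1.
The clause (d) is unit, so d = 1.
The clause (f) is unit, so f = 1.
The clause (~b) is unit, so b = 0.
The clause (g) is unit, so g = 1.
The clause (c) is unit, so c = 1.
But (~c) is also a unit clause — contradiction.
So every satisfying assignment has e = False.

False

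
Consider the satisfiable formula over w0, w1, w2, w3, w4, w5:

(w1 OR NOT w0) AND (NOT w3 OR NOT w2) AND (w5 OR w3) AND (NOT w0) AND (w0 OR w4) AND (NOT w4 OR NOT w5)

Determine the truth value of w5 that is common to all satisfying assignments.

Suppose w5 = true.
From the singleton clause (NOT w0), w0 = false.
From the singleton clause (w4), w4 = true.
But (NOT w4) is also a unit clause — contradiction.
So every satisfying assignment has w5 = False.

False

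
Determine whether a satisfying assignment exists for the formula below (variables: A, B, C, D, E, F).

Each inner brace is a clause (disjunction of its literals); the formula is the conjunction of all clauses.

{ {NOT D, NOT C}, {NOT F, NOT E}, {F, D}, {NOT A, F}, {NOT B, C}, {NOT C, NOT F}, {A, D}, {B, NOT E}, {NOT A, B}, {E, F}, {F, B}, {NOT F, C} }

No, unsatisfiable

Try D = false.
Unit clause (F) forces F = true.
Unit clause (NOT E) forces E = false.
Unit clause (NOT C) forces C = false.
Now (C) is unsatisfied and unit — conflict.
That branch fails; take D = true instead.
Unit clause (NOT C) forces C = false.
Unit clause (NOT B) forces B = false.
Unit clause (NOT E) forces E = false.
Unit clause (NOT A) forces A = false.
Unit clause (F) forces F = true.
Now (NOT F) is unsatisfied and unit — conflict.
Both values of D lead to a conflict.
No assignment satisfies every clause.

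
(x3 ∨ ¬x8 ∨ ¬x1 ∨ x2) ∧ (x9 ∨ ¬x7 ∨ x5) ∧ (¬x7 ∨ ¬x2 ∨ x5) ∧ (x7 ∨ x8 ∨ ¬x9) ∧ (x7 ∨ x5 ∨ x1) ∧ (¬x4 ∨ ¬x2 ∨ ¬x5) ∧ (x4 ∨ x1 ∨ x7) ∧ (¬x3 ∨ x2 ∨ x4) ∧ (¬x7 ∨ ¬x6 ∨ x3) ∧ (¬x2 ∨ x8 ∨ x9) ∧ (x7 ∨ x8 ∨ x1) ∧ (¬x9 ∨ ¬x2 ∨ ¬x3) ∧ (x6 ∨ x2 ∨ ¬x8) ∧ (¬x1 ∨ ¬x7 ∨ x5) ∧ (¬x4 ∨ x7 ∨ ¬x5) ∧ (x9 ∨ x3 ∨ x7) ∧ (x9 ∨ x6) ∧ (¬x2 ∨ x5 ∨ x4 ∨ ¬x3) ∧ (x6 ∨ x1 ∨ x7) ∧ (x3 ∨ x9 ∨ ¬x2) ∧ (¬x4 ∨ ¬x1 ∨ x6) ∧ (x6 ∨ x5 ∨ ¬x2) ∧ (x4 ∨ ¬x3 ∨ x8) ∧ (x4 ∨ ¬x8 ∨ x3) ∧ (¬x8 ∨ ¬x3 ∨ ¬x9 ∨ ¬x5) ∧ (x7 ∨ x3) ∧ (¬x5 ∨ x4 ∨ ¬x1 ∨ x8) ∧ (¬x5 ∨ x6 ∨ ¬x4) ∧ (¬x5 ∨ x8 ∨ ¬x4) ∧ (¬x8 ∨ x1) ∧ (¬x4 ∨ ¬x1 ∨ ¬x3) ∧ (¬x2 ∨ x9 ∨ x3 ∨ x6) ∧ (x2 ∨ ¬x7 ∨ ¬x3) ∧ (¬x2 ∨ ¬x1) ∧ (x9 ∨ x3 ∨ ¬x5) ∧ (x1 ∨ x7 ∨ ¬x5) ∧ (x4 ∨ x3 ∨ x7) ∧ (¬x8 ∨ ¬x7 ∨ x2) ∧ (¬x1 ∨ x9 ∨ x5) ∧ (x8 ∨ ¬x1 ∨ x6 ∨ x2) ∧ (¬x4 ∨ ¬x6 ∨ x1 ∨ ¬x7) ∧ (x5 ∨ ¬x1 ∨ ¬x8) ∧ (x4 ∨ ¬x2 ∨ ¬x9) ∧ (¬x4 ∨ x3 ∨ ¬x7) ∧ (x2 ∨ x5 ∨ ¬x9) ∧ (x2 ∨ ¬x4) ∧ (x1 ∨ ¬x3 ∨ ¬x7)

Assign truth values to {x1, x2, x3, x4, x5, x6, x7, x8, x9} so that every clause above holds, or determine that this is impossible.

x1=False,  x2=False,  x3=False,  x4=False,  x5=True,  x6=False,  x7=True,  x8=False,  x9=True

Suppose x9 = True.
Suppose x7 = True.
Suppose x2 = False.
Unit clause (¬x3) forces x3 = False.
Unit clause (¬x6) forces x6 = False.
Unit clause (¬x8) forces x8 = False.
Unit clause (¬x1) forces x1 = False.
Unit clause (¬x4) forces x4 = False.
Unit clause (x5) forces x5 = True.
Every clause now holds.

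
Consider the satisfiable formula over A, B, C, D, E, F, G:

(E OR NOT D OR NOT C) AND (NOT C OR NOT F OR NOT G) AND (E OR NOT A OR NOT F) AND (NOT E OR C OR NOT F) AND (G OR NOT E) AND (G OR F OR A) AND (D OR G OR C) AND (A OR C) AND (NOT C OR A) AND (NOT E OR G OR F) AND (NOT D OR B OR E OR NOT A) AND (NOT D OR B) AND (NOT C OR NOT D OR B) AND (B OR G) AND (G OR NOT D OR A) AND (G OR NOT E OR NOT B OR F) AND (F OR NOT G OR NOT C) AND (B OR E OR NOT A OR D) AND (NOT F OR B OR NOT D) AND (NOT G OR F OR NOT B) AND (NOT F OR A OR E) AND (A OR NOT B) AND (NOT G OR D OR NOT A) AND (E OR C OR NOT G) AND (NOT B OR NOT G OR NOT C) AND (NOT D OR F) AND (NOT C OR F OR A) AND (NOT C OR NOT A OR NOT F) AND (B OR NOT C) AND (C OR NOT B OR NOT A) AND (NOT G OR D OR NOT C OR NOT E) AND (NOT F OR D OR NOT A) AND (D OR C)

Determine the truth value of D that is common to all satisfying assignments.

Suppose D = true.
From the singleton clause (B), B = true.
From the singleton clause (A), A = true.
From the singleton clause (F), F = true.
From the singleton clause (E), E = true.
From the singleton clause (C), C = true.
That conflicts with the unit clause (NOT C).
So every satisfying assignment has D = False.

False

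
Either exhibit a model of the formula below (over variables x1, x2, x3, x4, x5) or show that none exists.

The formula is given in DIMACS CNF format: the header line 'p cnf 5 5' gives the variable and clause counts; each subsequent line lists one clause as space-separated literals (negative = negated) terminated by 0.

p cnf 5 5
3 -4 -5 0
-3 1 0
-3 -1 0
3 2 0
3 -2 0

Branch on x3: set x3 = False.
Unit clause (x2) forces x2 = True.
But (¬x2) is also a unit clause — contradiction.
So x3 must be the other value — set x3 = True.
Unit clause (x1) forces x1 = True.
But (¬x1) is also a unit clause — contradiction.
Both values of x3 lead to a conflict.

UNSATISFIABLE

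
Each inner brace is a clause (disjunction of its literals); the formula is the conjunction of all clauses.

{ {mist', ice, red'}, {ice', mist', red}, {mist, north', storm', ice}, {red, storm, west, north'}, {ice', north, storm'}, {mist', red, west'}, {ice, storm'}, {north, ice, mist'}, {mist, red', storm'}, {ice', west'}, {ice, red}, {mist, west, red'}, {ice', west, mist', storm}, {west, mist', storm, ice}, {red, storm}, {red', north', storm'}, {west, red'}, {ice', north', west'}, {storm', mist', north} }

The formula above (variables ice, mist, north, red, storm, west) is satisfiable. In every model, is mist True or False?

Suppose mist = 1.
Suppose ice = 1.
The clause (red) is unit, so red = 1.
The clause (west') is unit, so west = 0.
That conflicts with the unit clause (west).
So ice must be the other value — set ice = 0.
The clause (red') is unit, so red = 0.
That conflicts with the unit clause (red).
Both values of ice lead to a conflict.
So every satisfying assignment has mist = False.

False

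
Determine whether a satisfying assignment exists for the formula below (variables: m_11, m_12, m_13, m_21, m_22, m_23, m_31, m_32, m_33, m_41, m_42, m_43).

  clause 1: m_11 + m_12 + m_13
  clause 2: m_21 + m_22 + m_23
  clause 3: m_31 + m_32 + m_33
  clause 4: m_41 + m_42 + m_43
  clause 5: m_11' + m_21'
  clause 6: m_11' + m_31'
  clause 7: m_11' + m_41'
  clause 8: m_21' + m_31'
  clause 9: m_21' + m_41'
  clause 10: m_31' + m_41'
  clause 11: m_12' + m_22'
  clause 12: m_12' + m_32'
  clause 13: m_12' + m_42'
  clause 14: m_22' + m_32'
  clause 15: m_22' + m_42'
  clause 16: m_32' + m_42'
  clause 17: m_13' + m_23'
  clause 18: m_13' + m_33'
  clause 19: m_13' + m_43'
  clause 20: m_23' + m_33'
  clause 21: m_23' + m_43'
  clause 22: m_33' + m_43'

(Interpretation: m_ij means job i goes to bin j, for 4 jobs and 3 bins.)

No

Try m_11 = 0.
Try m_12 = 1.
The clause (m_22') is unit, so m_22 = 0.
The clause (m_32') is unit, so m_32 = 0.
The clause (m_42') is unit, so m_42 = 0.
Try m_21 = 1.
The clause (m_31') is unit, so m_31 = 0.
The clause (m_33) is unit, so m_33 = 1.
The clause (m_41') is unit, so m_41 = 0.
The clause (m_43) is unit, so m_43 = 1.
That conflicts with the unit clause (m_43').
Undo m_21 and try m_21 = 0.
The clause (m_23) is unit, so m_23 = 1.
The clause (m_13') is unit, so m_13 = 0.
The clause (m_33') is unit, so m_33 = 0.
The clause (m_31) is unit, so m_31 = 1.
The clause (m_41') is unit, so m_41 = 0.
The clause (m_43) is unit, so m_43 = 1.
That conflicts with the unit clause (m_43').
Neither m_21 = 1 nor m_21 = 0 works.
Undo m_12 and try m_12 = 0.
The clause (m_13) is unit, so m_13 = 1.
The clause (m_23') is unit, so m_23 = 0.
The clause (m_33') is unit, so m_33 = 0.
The clause (m_43') is unit, so m_43 = 0.
Try m_21 = 1.
The clause (m_31') is unit, so m_31 = 0.
The clause (m_32) is unit, so m_32 = 1.
The clause (m_41') is unit, so m_41 = 0.
The clause (m_42) is unit, so m_42 = 1.
That conflicts with the unit clause (m_42').
Undo m_21 and try m_21 = 0.
The clause (m_22) is unit, so m_22 = 1.
The clause (m_32') is unit, so m_32 = 0.
The clause (m_31) is unit, so m_31 = 1.
The clause (m_41') is unit, so m_41 = 0.
The clause (m_42) is unit, so m_42 = 1.
That conflicts with the unit clause (m_42').
Neither m_21 = 1 nor m_21 = 0 works.
Neither m_12 = 1 nor m_12 = 0 works.
Undo m_11 and try m_11 = 1.
The clause (m_21') is unit, so m_21 = 0.
The clause (m_31') is unit, so m_31 = 0.
The clause (m_41') is unit, so m_41 = 0.
Try m_22 = 1.
The clause (m_12') is unit, so m_12 = 0.
The clause (m_32') is unit, so m_32 = 0.
The clause (m_33) is unit, so m_33 = 1.
The clause (m_42') is unit, so m_42 = 0.
The clause (m_43) is unit, so m_43 = 1.
That conflicts with the unit clause (m_43').
Undo m_22 and try m_22 = 0.
The clause (m_23) is unit, so m_23 = 1.
The clause (m_13') is unit, so m_13 = 0.
The clause (m_33') is unit, so m_33 = 0.
The clause (m_32) is unit, so m_32 = 1.
The clause (m_12') is unit, so m_12 = 0.
The clause (m_42') is unit, so m_42 = 0.
The clause (m_43) is unit, so m_43 = 1.
That conflicts with the unit clause (m_43').
Neither m_22 = 1 nor m_22 = 0 works.
Neither m_11 = 1 nor m_11 = 0 works.
No assignment satisfies every clause.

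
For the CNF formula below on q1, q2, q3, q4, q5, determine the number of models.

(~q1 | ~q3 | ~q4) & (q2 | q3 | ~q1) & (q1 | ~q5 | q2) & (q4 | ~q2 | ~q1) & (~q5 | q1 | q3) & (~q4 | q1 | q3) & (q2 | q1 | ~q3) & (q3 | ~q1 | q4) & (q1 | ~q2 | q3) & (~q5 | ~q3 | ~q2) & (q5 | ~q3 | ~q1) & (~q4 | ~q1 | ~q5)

5

There are 2^5 = 32 truth assignments over (q1, q2, q3, q4, q5).
Split on q3. With q3 = 1, the clauses containing q3 are satisfied and ~q3 drops from the rest; 3 of the 2^4 = 16 assignments to the other variables satisfy what remains.
With q3 = 0, by the same count on the reduced clause set, 2 assignments work.
Total: 3 + 2 = 5.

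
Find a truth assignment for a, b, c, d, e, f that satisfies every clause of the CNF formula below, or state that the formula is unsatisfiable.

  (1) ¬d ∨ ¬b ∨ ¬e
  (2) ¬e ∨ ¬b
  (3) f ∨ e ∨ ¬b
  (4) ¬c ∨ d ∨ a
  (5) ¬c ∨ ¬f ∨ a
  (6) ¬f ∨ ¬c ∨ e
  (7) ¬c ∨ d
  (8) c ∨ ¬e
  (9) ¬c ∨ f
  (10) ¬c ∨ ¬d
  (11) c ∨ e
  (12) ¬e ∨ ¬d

UNSATISFIABLE

Branch on e: set e = False.
Unit clause (c) forces c = True.
Unit clause (¬f) forces f = False.
Now (f) is unsatisfied and unit — conflict.
That branch fails; take e = True instead.
Unit clause (¬b) forces b = False.
Unit clause (c) forces c = True.
Unit clause (d) forces d = True.
Now (¬d) is unsatisfied and unit — conflict.
Both values of e lead to a conflict.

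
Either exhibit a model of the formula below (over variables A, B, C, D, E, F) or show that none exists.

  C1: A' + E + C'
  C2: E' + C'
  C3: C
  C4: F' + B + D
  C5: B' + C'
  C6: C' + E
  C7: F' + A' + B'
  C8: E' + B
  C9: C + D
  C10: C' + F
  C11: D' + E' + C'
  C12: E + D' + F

Unit clause (C) forces C = 1.
Unit clause (E') forces E = 0.
Now (E) is unsatisfied and unit — conflict.

UNSATISFIABLE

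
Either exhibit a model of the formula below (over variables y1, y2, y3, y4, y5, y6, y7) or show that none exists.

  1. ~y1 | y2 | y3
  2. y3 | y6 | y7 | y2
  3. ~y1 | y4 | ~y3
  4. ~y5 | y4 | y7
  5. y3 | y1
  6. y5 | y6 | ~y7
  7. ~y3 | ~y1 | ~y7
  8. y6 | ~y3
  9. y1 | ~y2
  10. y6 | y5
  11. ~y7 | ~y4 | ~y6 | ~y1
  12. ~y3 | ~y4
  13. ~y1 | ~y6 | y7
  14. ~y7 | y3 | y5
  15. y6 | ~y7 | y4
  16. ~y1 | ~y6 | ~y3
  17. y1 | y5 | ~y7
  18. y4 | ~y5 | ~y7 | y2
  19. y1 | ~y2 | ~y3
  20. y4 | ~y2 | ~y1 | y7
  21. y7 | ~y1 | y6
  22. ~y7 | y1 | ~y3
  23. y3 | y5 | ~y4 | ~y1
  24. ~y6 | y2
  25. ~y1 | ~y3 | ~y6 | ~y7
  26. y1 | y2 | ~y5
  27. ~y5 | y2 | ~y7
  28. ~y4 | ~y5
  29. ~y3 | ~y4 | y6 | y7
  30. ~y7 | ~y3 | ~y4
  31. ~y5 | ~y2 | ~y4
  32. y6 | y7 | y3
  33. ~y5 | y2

Case y3 = 0:
The clause (y1) is unit, so y1 = 1.
The clause (y2) is unit, so y2 = 1.
Case y6 = 1:
The clause (y7) is unit, so y7 = 1.
The clause (~y4) is unit, so y4 = 0.
The clause (y5) is unit, so y5 = 1.
This assignment satisfies each clause.

y1=1, y2=1, y3=0, y4=0, y5=1, y6=1, y7=1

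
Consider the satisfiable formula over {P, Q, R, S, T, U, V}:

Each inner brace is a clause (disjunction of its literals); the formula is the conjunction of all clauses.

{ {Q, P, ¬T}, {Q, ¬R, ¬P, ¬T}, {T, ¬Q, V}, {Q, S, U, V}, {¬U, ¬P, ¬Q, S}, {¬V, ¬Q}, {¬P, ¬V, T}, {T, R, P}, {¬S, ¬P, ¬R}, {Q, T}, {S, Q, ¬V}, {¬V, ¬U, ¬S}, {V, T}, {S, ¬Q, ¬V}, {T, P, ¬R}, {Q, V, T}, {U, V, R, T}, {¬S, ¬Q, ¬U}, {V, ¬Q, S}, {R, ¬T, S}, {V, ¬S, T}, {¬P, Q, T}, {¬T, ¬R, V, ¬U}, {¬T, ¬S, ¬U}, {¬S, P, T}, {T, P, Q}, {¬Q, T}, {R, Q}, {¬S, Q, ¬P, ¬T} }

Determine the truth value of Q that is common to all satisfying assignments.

True

Suppose Q = False.
From the singleton clause (T), T = True.
From the singleton clause (P), P = True.
From the singleton clause (¬R), R = False.
But (R) is also a unit clause — contradiction.
So every satisfying assignment has Q = True.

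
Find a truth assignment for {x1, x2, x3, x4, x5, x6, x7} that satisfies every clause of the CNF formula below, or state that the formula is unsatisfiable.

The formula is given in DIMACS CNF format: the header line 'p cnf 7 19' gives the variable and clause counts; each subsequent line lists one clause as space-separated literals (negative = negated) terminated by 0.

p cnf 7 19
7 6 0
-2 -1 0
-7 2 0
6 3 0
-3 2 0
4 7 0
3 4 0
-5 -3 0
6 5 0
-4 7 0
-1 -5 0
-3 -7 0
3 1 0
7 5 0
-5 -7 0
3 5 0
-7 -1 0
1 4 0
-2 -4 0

UNSATISFIABLE

Branch on x7: set x7 = True.
From the singleton clause (x2), x2 = True.
From the singleton clause (¬x1), x1 = False.
From the singleton clause (¬x3), x3 = False.
But (x3) is also a unit clause — contradiction.
Backtrack on x7: now try x7 = False.
From the singleton clause (x6), x6 = True.
From the singleton clause (x4), x4 = True.
But (¬x4) is also a unit clause — contradiction.
Either choice for x7 ends in contradiction.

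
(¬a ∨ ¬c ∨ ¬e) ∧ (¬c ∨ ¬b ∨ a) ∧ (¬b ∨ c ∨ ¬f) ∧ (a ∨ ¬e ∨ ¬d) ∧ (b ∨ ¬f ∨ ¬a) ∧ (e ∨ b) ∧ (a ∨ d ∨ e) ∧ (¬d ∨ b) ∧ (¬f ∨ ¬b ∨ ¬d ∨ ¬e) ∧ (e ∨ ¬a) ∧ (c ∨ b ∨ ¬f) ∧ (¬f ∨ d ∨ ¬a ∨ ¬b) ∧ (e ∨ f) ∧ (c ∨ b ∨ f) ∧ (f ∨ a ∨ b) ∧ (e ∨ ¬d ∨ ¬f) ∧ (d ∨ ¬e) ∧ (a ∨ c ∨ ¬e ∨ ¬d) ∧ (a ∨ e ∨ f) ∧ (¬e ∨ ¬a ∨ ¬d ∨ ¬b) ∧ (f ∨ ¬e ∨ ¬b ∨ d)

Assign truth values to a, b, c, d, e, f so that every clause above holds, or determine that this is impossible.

UNSATISFIABLE

Case e = True:
(d) alone gives d = True.
(a) alone gives a = True.
(¬c) alone gives c = False.
(b) alone gives b = True.
Now (¬b) is unsatisfied and unit — conflict.
So e must be the other value — set e = False.
(b) alone gives b = True.
(¬a) alone gives a = False.
(¬c) alone gives c = False.
(¬f) alone gives f = False.
Now (f) is unsatisfied and unit — conflict.
Both values of e lead to a conflict.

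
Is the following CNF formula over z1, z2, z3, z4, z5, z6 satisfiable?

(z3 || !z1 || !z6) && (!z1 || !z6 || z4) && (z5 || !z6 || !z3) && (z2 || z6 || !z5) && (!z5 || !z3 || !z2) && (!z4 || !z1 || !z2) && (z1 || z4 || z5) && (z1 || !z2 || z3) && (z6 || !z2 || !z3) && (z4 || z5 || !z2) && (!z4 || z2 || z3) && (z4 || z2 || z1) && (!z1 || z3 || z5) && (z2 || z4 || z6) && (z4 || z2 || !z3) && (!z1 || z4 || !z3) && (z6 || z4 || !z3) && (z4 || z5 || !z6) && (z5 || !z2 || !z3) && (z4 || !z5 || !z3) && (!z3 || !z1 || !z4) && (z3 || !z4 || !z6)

Try z3 = false.
Try z1 = true.
(!z6) alone gives z6 = false.
(z5) alone gives z5 = true.
(z2) alone gives z2 = true.
(!z4) alone gives z4 = false.
This assignment satisfies each clause.
A satisfying assignment: z1: true,  z2: true,  z3: false,  z4: false,  z5: true,  z6: false.

Satisfiable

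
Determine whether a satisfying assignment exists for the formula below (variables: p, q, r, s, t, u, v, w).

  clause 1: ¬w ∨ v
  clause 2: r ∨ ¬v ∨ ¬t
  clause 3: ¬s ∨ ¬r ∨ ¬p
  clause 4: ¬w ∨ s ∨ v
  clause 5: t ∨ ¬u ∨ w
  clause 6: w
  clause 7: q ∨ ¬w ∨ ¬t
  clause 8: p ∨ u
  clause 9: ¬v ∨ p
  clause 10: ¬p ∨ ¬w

Unit clause (w) forces w = True.
Unit clause (v) forces v = True.
Unit clause (p) forces p = True.
That conflicts with the unit clause (¬p).
No assignment satisfies every clause.

No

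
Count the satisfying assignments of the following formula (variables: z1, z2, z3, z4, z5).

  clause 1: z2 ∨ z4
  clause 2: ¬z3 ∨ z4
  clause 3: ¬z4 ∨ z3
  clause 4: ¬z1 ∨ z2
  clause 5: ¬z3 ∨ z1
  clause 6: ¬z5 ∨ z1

There are 2^5 = 32 truth assignments over (z1, z2, z3, z4, z5).
Split on z4. With z4 = True, the clauses containing z4 are satisfied and ¬z4 drops from the rest; 2 of the 2^4 = 16 assignments to the other variables satisfy what remains.
With z4 = False, by the same count on the reduced clause set, 3 assignments work.
Total: 2 + 3 = 5.

5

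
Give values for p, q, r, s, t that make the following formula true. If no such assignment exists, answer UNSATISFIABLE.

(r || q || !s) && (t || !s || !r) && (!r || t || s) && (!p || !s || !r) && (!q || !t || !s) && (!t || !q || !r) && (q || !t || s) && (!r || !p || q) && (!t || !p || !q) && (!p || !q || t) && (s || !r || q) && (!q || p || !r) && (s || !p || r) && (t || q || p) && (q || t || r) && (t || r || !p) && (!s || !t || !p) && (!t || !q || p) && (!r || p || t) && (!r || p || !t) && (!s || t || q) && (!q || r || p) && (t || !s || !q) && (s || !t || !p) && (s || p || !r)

UNSATISFIABLE

Try r = true.
Try t = true.
Unit clause (!q) forces q = false.
Unit clause (s) forces s = true.
Unit clause (!p) forces p = false.
That conflicts with the unit clause (p).
So t must be the other value — set t = false.
Unit clause (!s) forces s = false.
That conflicts with the unit clause (s).
Both values of t lead to a conflict.
So r must be the other value — set r = false.
Try q = true.
Unit clause (p) forces p = true.
Unit clause (!t) forces t = false.
That conflicts with the unit clause (t).
So q must be the other value — set q = false.
Unit clause (!s) forces s = false.
Unit clause (!t) forces t = false.
That conflicts with the unit clause (t).
Both values of q lead to a conflict.
Both values of r lead to a conflict.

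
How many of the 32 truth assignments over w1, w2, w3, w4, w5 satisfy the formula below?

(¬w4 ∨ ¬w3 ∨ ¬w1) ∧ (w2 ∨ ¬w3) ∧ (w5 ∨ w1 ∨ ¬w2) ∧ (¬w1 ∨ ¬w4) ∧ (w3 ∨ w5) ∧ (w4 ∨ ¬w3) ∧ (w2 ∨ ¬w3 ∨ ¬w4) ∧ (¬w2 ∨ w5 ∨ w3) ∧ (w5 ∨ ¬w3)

There are 2^5 = 32 truth assignments over (w1, w2, w3, w4, w5).
Split on w1. With w1 = True, the clauses containing w1 are satisfied and ¬w1 drops from the rest; 2 of the 2^4 = 16 assignments to the other variables satisfy what remains.
With w1 = False, by the same count on the reduced clause set, 5 assignments work.
Total: 2 + 5 = 7.

7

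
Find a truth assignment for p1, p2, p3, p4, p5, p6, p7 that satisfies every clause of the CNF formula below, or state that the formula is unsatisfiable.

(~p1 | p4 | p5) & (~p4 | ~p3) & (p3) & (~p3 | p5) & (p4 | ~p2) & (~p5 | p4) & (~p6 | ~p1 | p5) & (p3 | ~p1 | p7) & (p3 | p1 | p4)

Unit clause (p3) forces p3 = 1.
Unit clause (~p4) forces p4 = 0.
Unit clause (p5) forces p5 = 1.
That conflicts with the unit clause (~p5).

UNSATISFIABLE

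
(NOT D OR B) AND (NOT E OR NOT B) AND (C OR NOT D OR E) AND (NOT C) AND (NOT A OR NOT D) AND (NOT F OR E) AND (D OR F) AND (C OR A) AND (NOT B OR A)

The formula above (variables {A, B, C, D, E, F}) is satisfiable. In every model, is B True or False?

Suppose B = true.
From the singleton clause (NOT E), E = false.
From the singleton clause (NOT C), C = false.
From the singleton clause (NOT D), D = false.
From the singleton clause (NOT F), F = false.
That conflicts with the unit clause (F).
So every satisfying assignment has B = False.

False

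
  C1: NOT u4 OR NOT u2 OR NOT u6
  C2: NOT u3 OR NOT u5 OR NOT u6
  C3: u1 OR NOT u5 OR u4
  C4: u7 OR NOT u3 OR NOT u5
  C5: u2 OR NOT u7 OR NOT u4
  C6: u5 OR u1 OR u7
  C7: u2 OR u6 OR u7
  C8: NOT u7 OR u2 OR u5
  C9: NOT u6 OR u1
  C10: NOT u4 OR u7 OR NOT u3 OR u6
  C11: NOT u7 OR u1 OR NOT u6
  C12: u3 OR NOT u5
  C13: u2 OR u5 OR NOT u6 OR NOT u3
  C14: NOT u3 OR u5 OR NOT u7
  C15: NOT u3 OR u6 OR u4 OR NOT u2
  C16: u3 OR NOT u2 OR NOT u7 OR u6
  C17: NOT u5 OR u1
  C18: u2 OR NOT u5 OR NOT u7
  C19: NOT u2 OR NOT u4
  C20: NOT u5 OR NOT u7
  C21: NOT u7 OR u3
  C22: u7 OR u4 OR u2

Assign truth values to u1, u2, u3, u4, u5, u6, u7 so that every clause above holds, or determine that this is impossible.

u1=true, u2=true, u3=false, u4=false, u5=false, u6=true, u7=false

Try u6 = true.
The clause (u1) is unit, so u1 = true.
Try u4 = false.
Try u3 = false.
The clause (NOT u5) is unit, so u5 = false.
The clause (NOT u7) is unit, so u7 = false.
The clause (u2) is unit, so u2 = true.
Every clause now holds.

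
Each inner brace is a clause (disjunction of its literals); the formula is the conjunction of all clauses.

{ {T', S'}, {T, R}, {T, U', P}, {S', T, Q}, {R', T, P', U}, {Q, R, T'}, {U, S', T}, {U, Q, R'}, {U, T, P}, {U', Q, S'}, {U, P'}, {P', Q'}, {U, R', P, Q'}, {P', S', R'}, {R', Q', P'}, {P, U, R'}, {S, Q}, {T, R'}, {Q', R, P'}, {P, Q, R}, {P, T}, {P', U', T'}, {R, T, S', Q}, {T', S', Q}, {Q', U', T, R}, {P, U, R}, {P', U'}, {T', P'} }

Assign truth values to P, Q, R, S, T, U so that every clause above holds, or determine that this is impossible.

P ↦ 0; Q ↦ 1; R ↦ 1; S ↦ 0; T ↦ 1; U ↦ 1

Branch on T: set T = 1.
Unit clause (S') forces S = 0.
Unit clause (Q) forces Q = 1.
Unit clause (P') forces P = 0.
Branch on U: set U = 1.
All clauses hold; R can take either value.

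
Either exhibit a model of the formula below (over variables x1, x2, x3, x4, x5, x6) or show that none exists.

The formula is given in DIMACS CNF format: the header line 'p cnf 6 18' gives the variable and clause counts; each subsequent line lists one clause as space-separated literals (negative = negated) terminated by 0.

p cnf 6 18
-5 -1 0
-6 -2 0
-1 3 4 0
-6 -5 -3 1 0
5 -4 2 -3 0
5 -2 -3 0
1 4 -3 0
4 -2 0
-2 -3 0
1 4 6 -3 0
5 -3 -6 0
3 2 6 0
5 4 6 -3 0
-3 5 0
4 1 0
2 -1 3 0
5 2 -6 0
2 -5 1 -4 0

x1 ↦ True, x2 ↦ True, x3 ↦ False, x4 ↦ True, x5 ↦ False, x6 ↦ False

Suppose x5 = False.
The clause (¬x3) is unit, so x3 = False.
Suppose x6 = False.
The clause (x2) is unit, so x2 = True.
The clause (x4) is unit, so x4 = True.
No clause remains; x1 is free.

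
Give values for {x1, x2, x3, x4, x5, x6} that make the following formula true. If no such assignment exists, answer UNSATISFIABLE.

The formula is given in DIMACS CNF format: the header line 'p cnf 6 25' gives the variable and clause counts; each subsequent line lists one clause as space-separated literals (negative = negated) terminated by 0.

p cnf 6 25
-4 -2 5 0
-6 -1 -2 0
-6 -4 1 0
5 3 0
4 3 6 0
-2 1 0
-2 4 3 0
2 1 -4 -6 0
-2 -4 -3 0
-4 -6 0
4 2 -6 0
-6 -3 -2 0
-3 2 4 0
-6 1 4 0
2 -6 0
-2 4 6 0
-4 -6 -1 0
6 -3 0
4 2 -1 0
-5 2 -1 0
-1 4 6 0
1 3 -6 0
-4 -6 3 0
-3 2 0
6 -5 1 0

x1 ↦ True; x2 ↦ True; x3 ↦ False; x4 ↦ True; x5 ↦ True; x6 ↦ False

Case x5 = True:
Case x2 = True:
Unit clause (x1) forces x1 = True.
Unit clause (¬x6) forces x6 = False.
Unit clause (x4) forces x4 = True.
Unit clause (¬x3) forces x3 = False.
All clauses are satisfied.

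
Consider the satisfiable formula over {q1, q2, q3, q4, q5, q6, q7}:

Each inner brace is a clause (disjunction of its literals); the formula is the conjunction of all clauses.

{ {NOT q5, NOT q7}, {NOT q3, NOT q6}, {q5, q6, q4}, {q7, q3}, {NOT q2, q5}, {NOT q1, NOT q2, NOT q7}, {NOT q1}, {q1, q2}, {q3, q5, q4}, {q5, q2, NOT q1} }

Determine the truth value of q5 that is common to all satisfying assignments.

Suppose q5 = false.
Unit clause (NOT q2) forces q2 = false.
Unit clause (NOT q1) forces q1 = false.
That conflicts with the unit clause (q1).
So every satisfying assignment has q5 = True.

True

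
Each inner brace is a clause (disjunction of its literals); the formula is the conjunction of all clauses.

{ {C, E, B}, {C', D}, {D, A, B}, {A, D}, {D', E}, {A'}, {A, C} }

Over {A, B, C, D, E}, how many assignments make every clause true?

2

There are 2^5 = 32 truth assignments over (A, B, C, D, E).
Split on A. With A = 1, the clauses containing A are satisfied and A' drops from the rest; 0 of the 2^4 = 16 assignments to the other variables satisfy what remains.
With A = 0, by the same count on the reduced clause set, 2 assignments work.
(One model: A=F, B=F, C=T, D=T, E=T.)
Total: 0 + 2 = 2.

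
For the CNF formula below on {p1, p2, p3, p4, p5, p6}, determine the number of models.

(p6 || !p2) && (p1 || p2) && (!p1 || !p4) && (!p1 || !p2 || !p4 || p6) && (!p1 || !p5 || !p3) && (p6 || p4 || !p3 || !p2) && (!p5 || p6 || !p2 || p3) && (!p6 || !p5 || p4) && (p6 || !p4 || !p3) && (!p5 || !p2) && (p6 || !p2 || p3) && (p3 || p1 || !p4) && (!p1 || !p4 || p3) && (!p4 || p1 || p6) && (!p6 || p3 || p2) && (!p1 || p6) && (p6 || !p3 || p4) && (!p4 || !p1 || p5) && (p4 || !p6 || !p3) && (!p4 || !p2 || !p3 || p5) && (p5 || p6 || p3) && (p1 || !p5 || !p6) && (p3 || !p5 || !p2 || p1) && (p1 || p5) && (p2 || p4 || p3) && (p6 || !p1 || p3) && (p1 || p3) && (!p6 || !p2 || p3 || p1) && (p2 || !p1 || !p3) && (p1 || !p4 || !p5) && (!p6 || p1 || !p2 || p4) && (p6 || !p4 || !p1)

1

There are 2^6 = 64 truth assignments over (p1, p2, p3, p4, p5, p6).
Split on p3. With p3 = true, the clauses containing p3 are satisfied and !p3 drops from the rest; 0 of the 2^5 = 32 assignments to the other variables satisfy what remains.
With p3 = false, by the same count on the reduced clause set, 1 assignment works.
(One model: p1=T, p2=T, p3=F, p4=F, p5=F, p6=T.)
Total: 0 + 1 = 1.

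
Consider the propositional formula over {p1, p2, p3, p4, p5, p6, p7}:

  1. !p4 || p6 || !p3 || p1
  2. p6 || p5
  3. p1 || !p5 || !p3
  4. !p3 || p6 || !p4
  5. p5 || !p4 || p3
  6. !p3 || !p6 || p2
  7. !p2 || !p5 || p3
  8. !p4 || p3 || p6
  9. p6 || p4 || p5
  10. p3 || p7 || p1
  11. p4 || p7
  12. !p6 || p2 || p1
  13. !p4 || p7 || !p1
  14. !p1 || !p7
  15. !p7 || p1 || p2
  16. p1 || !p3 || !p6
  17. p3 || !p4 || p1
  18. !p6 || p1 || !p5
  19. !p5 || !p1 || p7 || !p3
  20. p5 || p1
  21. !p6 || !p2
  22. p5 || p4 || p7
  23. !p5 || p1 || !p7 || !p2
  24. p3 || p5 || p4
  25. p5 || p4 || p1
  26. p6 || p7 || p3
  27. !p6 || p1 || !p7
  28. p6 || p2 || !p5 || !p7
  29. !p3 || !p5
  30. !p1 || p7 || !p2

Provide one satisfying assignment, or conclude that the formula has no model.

Suppose p6 = true.
Unit clause (!p2) forces p2 = false.
Unit clause (!p3) forces p3 = false.
Unit clause (p1) forces p1 = true.
Unit clause (!p7) forces p7 = false.
Unit clause (p4) forces p4 = true.
But (!p4) is also a unit clause — contradiction.
That branch fails; take p6 = false instead.
Unit clause (p5) forces p5 = true.
Unit clause (!p3) forces p3 = false.
Unit clause (!p2) forces p2 = false.
Unit clause (!p4) forces p4 = false.
Unit clause (p7) forces p7 = true.
But (!p7) is also a unit clause — contradiction.
Either choice for p6 ends in contradiction.

UNSATISFIABLE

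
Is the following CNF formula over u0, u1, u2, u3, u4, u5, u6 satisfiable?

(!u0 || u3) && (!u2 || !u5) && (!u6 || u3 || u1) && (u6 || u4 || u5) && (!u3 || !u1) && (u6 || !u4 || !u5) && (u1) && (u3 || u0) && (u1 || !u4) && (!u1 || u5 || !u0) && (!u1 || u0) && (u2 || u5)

No, unsatisfiable

(u1) alone gives u1 = true.
(!u3) alone gives u3 = false.
(!u0) alone gives u0 = false.
But (u0) is also a unit clause — contradiction.
No assignment satisfies every clause.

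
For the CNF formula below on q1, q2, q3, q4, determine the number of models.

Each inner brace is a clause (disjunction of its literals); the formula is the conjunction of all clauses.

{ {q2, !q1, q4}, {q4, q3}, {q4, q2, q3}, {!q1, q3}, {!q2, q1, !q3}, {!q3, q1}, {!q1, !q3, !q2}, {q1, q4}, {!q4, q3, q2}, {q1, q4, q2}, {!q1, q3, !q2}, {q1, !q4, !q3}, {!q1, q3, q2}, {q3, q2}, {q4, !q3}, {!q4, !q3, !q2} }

2

There are 2^4 = 16 truth assignments over (q1, q2, q3, q4).
Check each against the 16 clauses (columns in the order q1, q2, q3, q4):
  F F F F  ✗ fails (q4 || q3)
  F F F T  ✗ fails (!q4 || q3 || q2)
  F F T F  ✗ fails (!q3 || q1)
  F F T T  ✗ fails (!q3 || q1)
  F T F F  ✗ fails (q4 || q3)
  F T F T  ✓ satisfies all
  F T T F  ✗ fails (!q2 || q1 || !q3)
  F T T T  ✗ fails (!q2 || q1 || !q3)
  T F F F  ✗ fails (q2 || !q1 || q4)
  T F F T  ✗ fails (!q1 || q3)
  T F T F  ✗ fails (q2 || !q1 || q4)
  T F T T  ✓ satisfies all
  T T F F  ✗ fails (q4 || q3)
  T T F T  ✗ fails (!q1 || q3)
  T T T F  ✗ fails (!q1 || !q3 || !q2)
  T T T T  ✗ fails (!q1 || !q3 || !q2)
2 of the 16 rows are models.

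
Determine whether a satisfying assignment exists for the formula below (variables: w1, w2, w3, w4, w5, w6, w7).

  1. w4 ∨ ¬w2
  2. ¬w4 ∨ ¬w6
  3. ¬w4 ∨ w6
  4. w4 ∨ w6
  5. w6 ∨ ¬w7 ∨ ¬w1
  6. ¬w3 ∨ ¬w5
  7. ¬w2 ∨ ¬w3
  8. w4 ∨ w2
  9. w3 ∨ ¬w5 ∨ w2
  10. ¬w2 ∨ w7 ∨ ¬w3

No

Case w4 = True:
From the singleton clause (¬w6), w6 = False.
That conflicts with the unit clause (w6).
Undo w4 and try w4 = False.
From the singleton clause (¬w2), w2 = False.
That conflicts with the unit clause (w2).
Either choice for w4 ends in contradiction.
No assignment satisfies every clause.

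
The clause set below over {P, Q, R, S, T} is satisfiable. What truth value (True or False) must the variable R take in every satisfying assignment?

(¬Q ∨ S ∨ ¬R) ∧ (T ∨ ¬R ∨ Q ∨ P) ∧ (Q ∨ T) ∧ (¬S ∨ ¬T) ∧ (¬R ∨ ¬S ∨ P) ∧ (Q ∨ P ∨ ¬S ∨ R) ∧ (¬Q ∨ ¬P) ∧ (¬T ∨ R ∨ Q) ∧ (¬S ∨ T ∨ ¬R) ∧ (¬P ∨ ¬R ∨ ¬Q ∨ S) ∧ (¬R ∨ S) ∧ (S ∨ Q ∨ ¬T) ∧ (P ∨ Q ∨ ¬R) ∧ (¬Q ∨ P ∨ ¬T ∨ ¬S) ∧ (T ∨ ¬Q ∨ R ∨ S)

Suppose R = True.
(S) alone gives S = True.
(¬T) alone gives T = False.
But (T) is also a unit clause — contradiction.
So every satisfying assignment has R = False.

False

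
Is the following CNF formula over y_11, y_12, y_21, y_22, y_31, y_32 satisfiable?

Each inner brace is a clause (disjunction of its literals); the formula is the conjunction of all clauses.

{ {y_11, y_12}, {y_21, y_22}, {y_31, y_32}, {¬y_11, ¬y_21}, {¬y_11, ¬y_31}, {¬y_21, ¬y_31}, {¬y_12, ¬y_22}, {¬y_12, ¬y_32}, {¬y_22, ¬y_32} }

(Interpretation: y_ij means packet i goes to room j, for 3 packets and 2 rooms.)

No, unsatisfiable

Branch on y_11: set y_11 = True.
Unit clause (¬y_21) forces y_21 = False.
Unit clause (y_22) forces y_22 = True.
Unit clause (¬y_31) forces y_31 = False.
Unit clause (y_32) forces y_32 = True.
But (¬y_32) is also a unit clause — contradiction.
So y_11 must be the other value — set y_11 = False.
Unit clause (y_12) forces y_12 = True.
Unit clause (¬y_22) forces y_22 = False.
Unit clause (y_21) forces y_21 = True.
Unit clause (¬y_31) forces y_31 = False.
Unit clause (y_32) forces y_32 = True.
But (¬y_32) is also a unit clause — contradiction.
Either choice for y_11 ends in contradiction.
No assignment satisfies every clause.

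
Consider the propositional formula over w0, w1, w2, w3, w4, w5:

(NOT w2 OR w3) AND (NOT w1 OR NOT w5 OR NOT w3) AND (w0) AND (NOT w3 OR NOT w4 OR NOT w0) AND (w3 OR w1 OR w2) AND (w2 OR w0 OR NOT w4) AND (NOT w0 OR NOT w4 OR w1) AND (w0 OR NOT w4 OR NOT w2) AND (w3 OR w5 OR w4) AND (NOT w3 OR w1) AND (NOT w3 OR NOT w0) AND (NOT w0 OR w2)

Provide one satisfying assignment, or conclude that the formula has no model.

UNSATISFIABLE

(w0) alone gives w0 = true.
(NOT w3) alone gives w3 = false.
(NOT w2) alone gives w2 = false.
That conflicts with the unit clause (w2).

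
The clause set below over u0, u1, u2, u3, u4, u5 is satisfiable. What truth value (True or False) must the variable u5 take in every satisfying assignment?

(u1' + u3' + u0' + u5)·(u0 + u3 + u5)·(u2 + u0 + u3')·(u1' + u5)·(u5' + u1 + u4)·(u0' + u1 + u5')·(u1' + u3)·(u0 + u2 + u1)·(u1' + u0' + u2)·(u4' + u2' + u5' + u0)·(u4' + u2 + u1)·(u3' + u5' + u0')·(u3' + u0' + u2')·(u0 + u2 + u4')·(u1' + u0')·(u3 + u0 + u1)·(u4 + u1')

False

Suppose u5 = 1.
Branch on u1: set u1 = 1.
Unit clause (u3) forces u3 = 1.
Unit clause (u0') forces u0 = 0.
Unit clause (u2) forces u2 = 1.
Unit clause (u4') forces u4 = 0.
But (u4) is also a unit clause — contradiction.
So u1 must be the other value — set u1 = 0.
Unit clause (u4) forces u4 = 1.
Unit clause (u0') forces u0 = 0.
Unit clause (u2) forces u2 = 1.
But (u2') is also a unit clause — contradiction.
Either choice for u1 ends in contradiction.
So every satisfying assignment has u5 = False.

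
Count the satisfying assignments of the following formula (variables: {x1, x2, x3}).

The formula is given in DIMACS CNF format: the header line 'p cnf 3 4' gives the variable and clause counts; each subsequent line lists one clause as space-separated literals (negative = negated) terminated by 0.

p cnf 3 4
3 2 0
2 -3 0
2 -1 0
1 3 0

There are 2^3 = 8 truth assignments over (x1, x2, x3).
Check each against the 4 clauses (columns in the order x1, x2, x3):
  F F F  ✗ fails (x3 ∨ x2)
  F F T  ✗ fails (x2 ∨ ¬x3)
  F T F  ✗ fails (x1 ∨ x3)
  F T T  ✓ satisfies all
  T F F  ✗ fails (x3 ∨ x2)
  T F T  ✗ fails (x2 ∨ ¬x3)
  T T F  ✓ satisfies all
  T T T  ✓ satisfies all
3 of the 8 rows are models.

3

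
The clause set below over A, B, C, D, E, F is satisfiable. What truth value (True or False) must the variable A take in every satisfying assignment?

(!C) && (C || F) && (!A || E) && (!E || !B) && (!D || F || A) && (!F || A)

Suppose A = false.
From the singleton clause (!C), C = false.
From the singleton clause (F), F = true.
That conflicts with the unit clause (!F).
So every satisfying assignment has A = True.

True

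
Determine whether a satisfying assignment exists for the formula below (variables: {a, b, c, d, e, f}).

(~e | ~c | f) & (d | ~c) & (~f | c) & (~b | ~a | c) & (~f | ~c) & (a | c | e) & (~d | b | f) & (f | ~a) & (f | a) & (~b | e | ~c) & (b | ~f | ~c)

Suppose d = 1.
Suppose f = 0.
(b) alone gives b = 1.
(~a) alone gives a = 0.
That conflicts with the unit clause (a).
So f must be the other value — set f = 1.
(c) alone gives c = 1.
That conflicts with the unit clause (~c).
Either choice for f ends in contradiction.
So d must be the other value — set d = 0.
(~c) alone gives c = 0.
(~f) alone gives f = 0.
(~a) alone gives a = 0.
That conflicts with the unit clause (a).
Either choice for d ends in contradiction.
No assignment satisfies every clause.

Unsatisfiable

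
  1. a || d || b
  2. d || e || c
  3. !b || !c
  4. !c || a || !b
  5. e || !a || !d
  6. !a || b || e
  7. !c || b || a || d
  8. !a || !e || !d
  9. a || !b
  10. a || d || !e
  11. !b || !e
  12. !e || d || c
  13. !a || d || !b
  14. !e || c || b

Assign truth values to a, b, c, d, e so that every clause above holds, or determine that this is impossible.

a=false, b=false, c=true, d=true, e=false

Try b = false.
Try a = false.
Unit clause (d) forces d = true.
Try e = false.
All clauses hold; c can take either value.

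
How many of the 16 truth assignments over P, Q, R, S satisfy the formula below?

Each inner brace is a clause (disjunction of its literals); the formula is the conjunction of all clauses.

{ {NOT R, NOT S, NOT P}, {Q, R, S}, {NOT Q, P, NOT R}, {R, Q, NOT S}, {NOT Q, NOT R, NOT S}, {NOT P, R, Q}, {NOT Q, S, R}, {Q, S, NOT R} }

4

There are 2^4 = 16 truth assignments over (P, Q, R, S).
Split on S. With S = true, the clauses containing S are satisfied and NOT S drops from the rest; 3 of the 2^3 = 8 assignments to the other variables satisfy what remains.
With S = false, by the same count on the reduced clause set, 1 assignment works.
(One model: P=F, Q=F, R=T, S=T.)
Total: 3 + 1 = 4.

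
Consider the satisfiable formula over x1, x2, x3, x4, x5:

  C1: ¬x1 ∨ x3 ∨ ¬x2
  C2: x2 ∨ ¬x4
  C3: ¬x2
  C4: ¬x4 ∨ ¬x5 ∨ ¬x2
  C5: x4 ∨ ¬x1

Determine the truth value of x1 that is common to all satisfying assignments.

Suppose x1 = True.
(¬x2) alone gives x2 = False.
(¬x4) alone gives x4 = False.
That conflicts with the unit clause (x4).
So every satisfying assignment has x1 = False.

False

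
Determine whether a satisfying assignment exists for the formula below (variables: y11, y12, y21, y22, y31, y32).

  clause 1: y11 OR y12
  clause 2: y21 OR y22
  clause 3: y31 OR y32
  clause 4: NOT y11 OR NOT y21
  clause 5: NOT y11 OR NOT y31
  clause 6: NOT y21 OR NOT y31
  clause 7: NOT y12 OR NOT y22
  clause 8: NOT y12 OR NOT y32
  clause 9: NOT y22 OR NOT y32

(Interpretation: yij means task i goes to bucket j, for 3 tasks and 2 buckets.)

Try y11 = true.
From the singleton clause (NOT y21), y21 = false.
From the singleton clause (y22), y22 = true.
From the singleton clause (NOT y31), y31 = false.
From the singleton clause (y32), y32 = true.
Now (NOT y32) is unsatisfied and unit — conflict.
So y11 must be the other value — set y11 = false.
From the singleton clause (y12), y12 = true.
From the singleton clause (NOT y22), y22 = false.
From the singleton clause (y21), y21 = true.
From the singleton clause (NOT y31), y31 = false.
From the singleton clause (y32), y32 = true.
Now (NOT y32) is unsatisfied and unit — conflict.
Neither y11 = true nor y11 = false works.
No assignment satisfies every clause.

No, unsatisfiable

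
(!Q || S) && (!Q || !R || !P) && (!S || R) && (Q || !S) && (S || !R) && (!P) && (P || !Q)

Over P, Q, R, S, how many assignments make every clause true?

1

There are 2^4 = 16 truth assignments over (P, Q, R, S).
Check each against the 7 clauses (columns in the order P, Q, R, S):
  F F F F  ✓ satisfies all
  F F F T  ✗ fails (!S || R)
  F F T F  ✗ fails (S || !R)
  F F T T  ✗ fails (Q || !S)
  F T F F  ✗ fails (!Q || S)
  F T F T  ✗ fails (!S || R)
  F T T F  ✗ fails (!Q || S)
  F T T T  ✗ fails (P || !Q)
  T F F F  ✗ fails (!P)
  T F F T  ✗ fails (!S || R)
  T F T F  ✗ fails (S || !R)
  T F T T  ✗ fails (Q || !S)
  T T F F  ✗ fails (!Q || S)
  T T F T  ✗ fails (!S || R)
  T T T F  ✗ fails (!Q || S)
  T T T T  ✗ fails (!Q || !R || !P)
1 of the 16 rows is a model.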